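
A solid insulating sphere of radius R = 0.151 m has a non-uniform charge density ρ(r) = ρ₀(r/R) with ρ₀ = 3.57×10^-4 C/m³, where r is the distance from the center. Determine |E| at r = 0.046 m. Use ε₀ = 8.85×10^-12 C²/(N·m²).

By spherical symmetry E is radial; choose a Gaussian sphere of radius r = 0.046 m (r < R).
Q_enc = ∫₀^r ρ(r')·4πr'² dr' = (4πρ₀/R) ∫₀^r r'^3 dr' = 4πρ₀ r^4/(4·R) = 3.326e-8 C.
By Gauss's law, ∮E·dA = E·4πr² = Q_enc/ε₀.
E = |Q_enc|/(4πε₀r²) = (3.326e-8)/(4π·8.85×10^-12·(0.046)²) = 1.41e5 N/C.

|E| ≈ 1.41×10^5 V/m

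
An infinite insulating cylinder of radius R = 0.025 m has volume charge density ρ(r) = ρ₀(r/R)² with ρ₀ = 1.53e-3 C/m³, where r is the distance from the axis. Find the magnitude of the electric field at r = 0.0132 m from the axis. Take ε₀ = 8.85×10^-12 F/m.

By cylindrical symmetry E is radial; use a coaxial Gaussian cylinder of radius 0.0132 m and length L (r < R).
λ_enc = ∫₀^r ρ(r')·2πr' dr' = (2πρ₀/R²)·r^4/4 = 1.167e-7 C/m.
By Gauss's law (flux through the curved wall only), E·2πrL = λ_enc L/ε₀.
E = |λ_enc|/(2πε₀r) = (1.167×10^-7)/(2π·8.85×10^-12·0.0132) = 1.59×10^5 N/C.

1.59×10^5 V/m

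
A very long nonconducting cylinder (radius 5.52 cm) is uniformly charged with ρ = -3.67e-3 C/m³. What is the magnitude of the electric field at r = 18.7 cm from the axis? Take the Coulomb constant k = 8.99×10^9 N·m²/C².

E = 3.38e6 N/C

Take a coaxial cylindrical Gaussian surface of radius r = 18.7 cm and length L (r > 5.52 cm, full cross-section enclosed).
λ_enc = ρ·πR² = (-3.67×10^-3)π(0.0552)² = -3.513e-5 C/m.
Gauss's law: E·2πrL = λ_enc L/ε₀.
E = 2k|λ_enc|/r = 2(8.99×10^9)(3.513×10^-5)/(0.187) = 3.38e6 N/C.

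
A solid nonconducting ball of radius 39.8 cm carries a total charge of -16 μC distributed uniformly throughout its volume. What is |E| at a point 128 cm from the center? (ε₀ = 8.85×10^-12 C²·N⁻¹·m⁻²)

|E| ≈ 8.78×10^4 N/C

Symmetry ⇒ E = E(r) r̂. Gaussian sphere of radius r = 128 cm (r > R, so the entire charge is enclosed).
Q_enc = -16 μC = -1.60×10^-5 C.
Since E is radial and uniform over the Gaussian sphere, Φ = E·4πr² = Q_enc/ε₀.
E = |Q_enc|/(4πε₀r²) = (1.60×10^-5)/(4π·8.85×10^-12·(1.28)²) = 8.78e4 N/C.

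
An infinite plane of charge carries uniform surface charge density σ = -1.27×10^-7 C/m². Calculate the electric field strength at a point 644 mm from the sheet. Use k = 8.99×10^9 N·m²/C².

Choose a cylindrical pillbox piercing the sheet, end faces (area A) parallel to it.
Flux Φ = 2EA and Q_enc = σA, so 2EA = σA/ε₀ ⇒ E = |σ|/(2ε₀), independent of distance.
E = 2πk|σ| = 2π(8.99×10^9)(1.27e-7) = 7.17×10^3 N/C.

|E| = 7.17e3 N/C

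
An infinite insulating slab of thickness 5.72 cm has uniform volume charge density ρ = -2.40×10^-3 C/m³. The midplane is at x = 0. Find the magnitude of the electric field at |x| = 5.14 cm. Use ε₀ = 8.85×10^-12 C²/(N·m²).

The point |x| = 5.14 cm lies outside the slab (half-thickness 0.0286 m). A symmetric pillbox spanning the full slab encloses Q_enc = ρ·d·A.
Flux = 2EA ⇒ E = |ρ|d/(2ε₀), independent of distance outside.
E = (2.40e-3)(0.0572)/(2·8.85×10^-12) = 7.76e6 N/C.

E = 7.76e6 N/C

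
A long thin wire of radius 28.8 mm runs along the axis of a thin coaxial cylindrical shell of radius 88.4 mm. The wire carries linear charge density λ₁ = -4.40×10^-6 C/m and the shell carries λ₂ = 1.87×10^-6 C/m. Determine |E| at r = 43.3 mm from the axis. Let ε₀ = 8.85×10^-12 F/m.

E = 1.83×10^6 V/m

Take a coaxial cylindrical Gaussian surface of radius r = 43.3 mm and length L (between the conductors, 28.8 mm < r < 88.4 mm).
Only the inner wire is enclosed; the outer shell contributes nothing inside itself. λ_enc = λ₁ = -4.40×10^-6 C/m.
Applying ∮E·dA = Q_enc/ε₀ with the end caps contributing no flux:
E = |λ_enc|/(2πε₀r) = (4.40×10^-6)/(2π·8.85×10^-12·0.0433) = 1.83×10^6 N/C.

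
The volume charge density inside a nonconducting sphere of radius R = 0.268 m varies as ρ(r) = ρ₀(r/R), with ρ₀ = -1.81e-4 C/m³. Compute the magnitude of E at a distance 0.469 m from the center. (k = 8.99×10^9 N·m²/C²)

|E| = 4.47×10^5 V/m

Use a concentric Gaussian sphere at r = 0.469 m (r > R, all charge enclosed).
Q_enc = 4π ∫₀^R ρ₀(r'/R)^1 r'² dr' = 4πρ₀R³/4 = -1.095×10^-5 C.
Applying ∮E·dA = Q_enc/ε₀ with Φ = E(4πr²):
E = k|Q_enc|/r² = (8.99×10^9)(1.095e-5)/(0.469)² = 4.47×10^5 N/C.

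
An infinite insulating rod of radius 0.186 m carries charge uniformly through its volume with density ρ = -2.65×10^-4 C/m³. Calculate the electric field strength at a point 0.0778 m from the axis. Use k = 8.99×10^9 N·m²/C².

By cylindrical symmetry E is radial; use a coaxial Gaussian cylinder of radius 0.0778 m and length L (r < R).
Enclosed charge per unit length: λ_enc = ρ·πr² = (-2.65×10^-4)π(0.0778)² = -5.039×10^-6 C/m.
Applying ∮E·dA = Q_enc/ε₀ with the end caps contributing no flux:
E = 2k|λ_enc|/r = 2(8.99×10^9)(5.039e-6)/(0.0778) = 1.16×10^6 N/C.

1.16×10^6 V/m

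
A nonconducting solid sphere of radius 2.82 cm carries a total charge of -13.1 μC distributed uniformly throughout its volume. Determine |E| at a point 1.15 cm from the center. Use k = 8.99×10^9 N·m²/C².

E = 6.04×10^7 N/C

Symmetry ⇒ E = E(r) r̂. Gaussian sphere of radius r = 1.15 cm (r < R).
Only the charge within r is enclosed: Q_enc = Q·(r/R)³ = (-13.1 μC)·(1.15 cm/2.82 cm)³ = -8.884×10^-7 C.
Since E is radial and uniform over the Gaussian sphere, Φ = E·4πr² = Q_enc/ε₀.
E = k|Q_enc|/r² = (8.99×10^9)(8.884×10^-7)/(0.0115)² = 6.04×10^7 N/C.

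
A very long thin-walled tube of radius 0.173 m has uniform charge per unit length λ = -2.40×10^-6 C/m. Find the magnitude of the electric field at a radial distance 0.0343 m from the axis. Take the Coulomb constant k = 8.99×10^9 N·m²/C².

|E| = 0 V/m

Coaxial Gaussian cylinder, radius r = 0.0343 m, length L (r < 0.173 m, inside the shell).
No charge is enclosed, so Gauss's law gives E·2πrL = 0 ⇒ E = 0.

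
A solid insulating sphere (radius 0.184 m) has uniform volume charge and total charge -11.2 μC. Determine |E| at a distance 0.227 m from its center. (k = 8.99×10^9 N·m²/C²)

Use a concentric Gaussian sphere at r = 0.227 m (r > R, so the entire charge is enclosed).
Q_enc = -11.2 μC = -1.12×10^-5 C.
Gauss's law: E·4πr² = Q_enc/ε₀.
E = k|Q_enc|/r² = (8.99×10^9)(1.12e-5)/(0.227)² = 1.95e6 N/C.

1.95×10^6 V/m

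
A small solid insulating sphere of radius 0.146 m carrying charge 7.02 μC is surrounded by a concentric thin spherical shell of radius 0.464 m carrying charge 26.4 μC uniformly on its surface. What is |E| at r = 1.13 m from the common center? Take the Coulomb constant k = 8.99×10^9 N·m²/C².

|E| ≈ 2.35×10^5 V/m

Use a concentric Gaussian sphere at r = 1.13 m (r > 0.464 m, enclosing both).
Q_enc = (7.02 μC) + (26.4 μC) = 3.342×10^-5 C.
Since E is radial and uniform over the Gaussian sphere, Φ = E·4πr² = Q_enc/ε₀.
E = k|Q_enc|/r² = (8.99×10^9)(3.342×10^-5)/(1.13)² = 2.35×10^5 N/C.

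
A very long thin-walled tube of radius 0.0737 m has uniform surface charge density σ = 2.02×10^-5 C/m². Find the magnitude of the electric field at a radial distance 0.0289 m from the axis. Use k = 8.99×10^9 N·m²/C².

E = 0

By cylindrical symmetry E is radial; use a coaxial Gaussian cylinder of radius 0.0289 m and length L (r < 0.0737 m, inside the shell).
No charge is enclosed, so Gauss's law gives E·2πrL = 0 ⇒ E = 0.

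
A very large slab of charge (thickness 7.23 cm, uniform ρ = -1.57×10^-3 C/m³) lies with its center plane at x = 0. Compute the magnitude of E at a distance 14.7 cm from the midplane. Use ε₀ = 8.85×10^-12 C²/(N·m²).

The point |x| = 14.7 cm lies outside the slab (half-thickness 0.03615 m). A symmetric pillbox spanning the full slab encloses Q_enc = ρ·d·A.
Flux = 2EA ⇒ E = |ρ|d/(2ε₀), independent of distance outside.
E = (1.57e-3)(0.0723)/(2·8.85×10^-12) = 6.41×10^6 N/C.

E = 6.41×10^6 N/C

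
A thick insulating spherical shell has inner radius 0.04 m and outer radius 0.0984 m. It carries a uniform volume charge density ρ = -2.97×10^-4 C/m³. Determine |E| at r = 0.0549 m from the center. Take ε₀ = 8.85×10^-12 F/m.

E ≈ 3.77e5 N/C

Take a concentric spherical Gaussian surface of radius r = 0.0549 m (within the shell material, 0.04 m < r < 0.0984 m).
Only the shell between 0.04 m and r is enclosed: Q_enc = ρ·(4π/3)(r³ − a³) = (-2.97×10^-4)·(4π/3)·((0.0549)³ − (0.04)³) = -1.262e-7 C.
Since E is radial and uniform over the Gaussian sphere, Φ = E·4πr² = Q_enc/ε₀.
E = |Q_enc|/(4πε₀r²) = (1.262×10^-7)/(4π·8.85×10^-12·(0.0549)²) = 3.77×10^5 N/C.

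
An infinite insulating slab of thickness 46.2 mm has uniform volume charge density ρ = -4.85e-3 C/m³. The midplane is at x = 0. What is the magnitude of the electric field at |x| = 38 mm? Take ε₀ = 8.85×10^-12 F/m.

1.27×10^7 N/C

The point |x| = 38 mm lies outside the slab (half-thickness 0.0231 m). A symmetric pillbox spanning the full slab encloses Q_enc = ρ·d·A.
Flux = 2EA ⇒ E = |ρ|d/(2ε₀), independent of distance outside.
E = (4.85×10^-3)(0.0462)/(2·8.85×10^-12) = 1.27×10^7 N/C.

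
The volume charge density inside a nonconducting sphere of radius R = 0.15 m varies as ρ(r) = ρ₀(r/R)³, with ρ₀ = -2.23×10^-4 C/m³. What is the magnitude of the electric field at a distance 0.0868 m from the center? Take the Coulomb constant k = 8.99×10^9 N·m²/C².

|E| = 7.06e4 V/m

Take a concentric spherical Gaussian surface of radius r = 0.0868 m (r < R).
Integrate the density: Q_enc = 4π ∫₀^r ρ₀(r'/R)^3 r'² dr' = 4πρ₀ r^6/(6·R³) = -5.918×10^-8 C.
Since E is radial and uniform over the Gaussian sphere, Φ = E·4πr² = Q_enc/ε₀.
E = k|Q_enc|/r² = (8.99×10^9)(5.918e-8)/(0.0868)² = 7.06×10^4 N/C.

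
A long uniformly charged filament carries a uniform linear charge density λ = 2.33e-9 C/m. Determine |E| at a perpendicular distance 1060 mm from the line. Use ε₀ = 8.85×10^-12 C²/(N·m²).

Take a coaxial cylindrical Gaussian surface of radius r = 1060 mm and length L.
Q_enc = λL, so λ_enc = 2.33×10^-9 C/m.
Applying ∮E·dA = Q_enc/ε₀ with the end caps contributing no flux:
E = |λ_enc|/(2πε₀r) = (2.33e-9)/(2π·8.85×10^-12·1.06) = 39.5 N/C.

|E| = 39.5 N/C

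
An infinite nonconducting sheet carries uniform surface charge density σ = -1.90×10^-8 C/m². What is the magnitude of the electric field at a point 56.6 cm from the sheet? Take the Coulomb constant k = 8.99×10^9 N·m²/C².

|E| ≈ 1.07×10^3 N/C

The symmetry is planar: E is normal to the sheet and the same magnitude on both sides. Take a pillbox straddling the sheet with end-cap area A.
Only the two end caps contribute flux: Φ = 2EA. With Q_enc = σA, Gauss's law gives E = |σ|/(2ε₀).
E = 2πk|σ| = 2π(8.99×10^9)(1.90e-8) = 1.07×10^3 N/C.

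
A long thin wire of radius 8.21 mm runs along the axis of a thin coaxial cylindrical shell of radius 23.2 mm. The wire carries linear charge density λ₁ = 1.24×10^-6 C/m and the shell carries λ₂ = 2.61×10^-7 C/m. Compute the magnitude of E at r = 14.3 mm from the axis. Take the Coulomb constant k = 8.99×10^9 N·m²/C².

E ≈ 1.56×10^6 N/C

By cylindrical symmetry E is radial; use a coaxial Gaussian cylinder of radius 14.3 mm and length L (between the conductors, 8.21 mm < r < 23.2 mm).
The shell at 23.2 mm lies outside the Gaussian surface, so λ_enc = λ₁ = 1.24×10^-6 C/m.
Since E is radial and uniform over the curved surface, Φ = E·2πrL = Q_enc/ε₀ = λ_enc L/ε₀.
E = 2k|λ_enc|/r = 2(8.99×10^9)(1.24×10^-6)/(0.0143) = 1.56×10^6 N/C.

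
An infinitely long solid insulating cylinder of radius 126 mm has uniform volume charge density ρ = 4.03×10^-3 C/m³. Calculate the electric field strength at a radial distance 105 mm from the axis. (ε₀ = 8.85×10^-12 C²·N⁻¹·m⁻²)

Take a coaxial cylindrical Gaussian surface of radius r = 105 mm and length L (r < R).
Enclosed charge per unit length: λ_enc = ρ·πr² = (4.03×10^-3)π(0.105)² = 1.396×10^-4 C/m.
Gauss's law: E·2πrL = λ_enc L/ε₀.
E = |λ_enc|/(2πε₀r) = (1.396e-4)/(2π·8.85×10^-12·0.105) = 2.39e7 N/C.

2.39×10^7 V/m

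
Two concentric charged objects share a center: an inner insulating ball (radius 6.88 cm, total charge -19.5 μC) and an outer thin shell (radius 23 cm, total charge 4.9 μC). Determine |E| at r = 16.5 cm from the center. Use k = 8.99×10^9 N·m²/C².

E = 6.44×10^6 N/C

Symmetry ⇒ E = E(r) r̂. Gaussian sphere of radius r = 16.5 cm (between the bodies, 6.88 cm < r < 23 cm).
The shell at 23 cm lies outside the Gaussian surface, so Q_enc = -19.5 μC = -1.95e-5 C.
By Gauss's law, ∮E·dA = E·4πr² = Q_enc/ε₀.
E = k|Q_enc|/r² = (8.99×10^9)(1.95×10^-5)/(0.165)² = 6.44×10^6 N/C.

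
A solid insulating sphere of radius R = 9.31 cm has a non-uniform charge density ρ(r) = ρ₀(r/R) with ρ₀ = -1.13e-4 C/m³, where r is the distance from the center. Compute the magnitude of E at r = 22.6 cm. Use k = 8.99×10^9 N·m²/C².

5.04×10^4 N/C

By spherical symmetry E is radial; choose a Gaussian sphere of radius r = 22.6 cm (r > R, all charge enclosed).
Q_enc = 4π ∫₀^R ρ₀(r'/R)^1 r'² dr' = 4πρ₀R³/4 = -2.865×10^-7 C.
Since E is radial and uniform over the Gaussian sphere, Φ = E·4πr² = Q_enc/ε₀.
E = k|Q_enc|/r² = (8.99×10^9)(2.865×10^-7)/(0.226)² = 5.04e4 N/C.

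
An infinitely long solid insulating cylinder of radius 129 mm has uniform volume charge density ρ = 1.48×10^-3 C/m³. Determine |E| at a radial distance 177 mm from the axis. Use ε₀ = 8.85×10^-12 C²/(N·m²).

Coaxial Gaussian cylinder, radius r = 177 mm, length L (r > 129 mm, full cross-section enclosed).
λ_enc = ρ·πR² = (1.48×10^-3)π(0.129)² = 7.737e-5 C/m.
Applying ∮E·dA = Q_enc/ε₀ with the end caps contributing no flux:
E = |λ_enc|/(2πε₀r) = (7.737e-5)/(2π·8.85×10^-12·0.177) = 7.86×10^6 N/C.

7.86×10^6 N/C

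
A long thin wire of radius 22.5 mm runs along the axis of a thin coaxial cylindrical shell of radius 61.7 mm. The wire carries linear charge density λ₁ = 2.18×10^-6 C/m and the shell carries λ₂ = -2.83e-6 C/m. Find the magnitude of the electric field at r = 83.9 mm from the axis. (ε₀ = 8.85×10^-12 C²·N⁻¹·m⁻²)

Choose a coaxial cylinder of radius r = 83.9 mm (arbitrary length L) as the Gaussian surface (r > 61.7 mm, enclosing both).
λ_enc = λ₁ + λ₂ = (2.18e-6) + (-2.83e-6) = -6.50×10^-7 C/m.
Applying ∮E·dA = Q_enc/ε₀ with the end caps contributing no flux:
E = |λ_enc|/(2πε₀r) = (6.50×10^-7)/(2π·8.85×10^-12·0.0839) = 1.39×10^5 N/C.

1.39×10^5 V/m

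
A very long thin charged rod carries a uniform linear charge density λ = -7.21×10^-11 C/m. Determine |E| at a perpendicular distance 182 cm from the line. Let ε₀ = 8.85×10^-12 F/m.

Coaxial Gaussian cylinder, radius r = 182 cm, length L.
Q_enc = λL, so λ_enc = -7.21×10^-11 C/m.
Applying ∮E·dA = Q_enc/ε₀ with the end caps contributing no flux:
E = |λ_enc|/(2πε₀r) = (7.21×10^-11)/(2π·8.85×10^-12·1.82) = 0.712 N/C.

E = 0.712 N/C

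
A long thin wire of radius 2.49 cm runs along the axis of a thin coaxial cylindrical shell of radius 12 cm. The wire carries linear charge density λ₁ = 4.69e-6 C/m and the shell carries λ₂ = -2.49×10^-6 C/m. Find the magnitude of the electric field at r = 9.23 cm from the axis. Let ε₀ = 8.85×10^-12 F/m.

9.14×10^5 N/C

By cylindrical symmetry E is radial; use a coaxial Gaussian cylinder of radius 9.23 cm and length L (between the conductors, 2.49 cm < r < 12 cm).
The shell at 12 cm lies outside the Gaussian surface, so λ_enc = λ₁ = 4.69e-6 C/m.
Since E is radial and uniform over the curved surface, Φ = E·2πrL = Q_enc/ε₀ = λ_enc L/ε₀.
E = |λ_enc|/(2πε₀r) = (4.69e-6)/(2π·8.85×10^-12·0.0923) = 9.14e5 N/C.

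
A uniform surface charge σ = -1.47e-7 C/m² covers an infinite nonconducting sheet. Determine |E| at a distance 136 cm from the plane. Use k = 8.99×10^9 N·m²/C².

|E| ≈ 8.30×10^3 V/m

The symmetry is planar: E is normal to the sheet and the same magnitude on both sides. Take a pillbox straddling the sheet with end-cap area A.
Only the two end caps contribute flux: Φ = 2EA. With Q_enc = σA, Gauss's law gives E = |σ|/(2ε₀).
E = 2πk|σ| = 2π(8.99×10^9)(1.47e-7) = 8.30×10^3 N/C.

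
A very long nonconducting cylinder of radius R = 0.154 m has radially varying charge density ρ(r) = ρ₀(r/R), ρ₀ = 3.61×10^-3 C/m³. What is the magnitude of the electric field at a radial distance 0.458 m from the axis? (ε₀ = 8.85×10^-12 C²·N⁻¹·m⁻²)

7.04×10^6 N/C

Coaxial Gaussian cylinder, radius r = 0.458 m, length L (r > R, full charge per length enclosed).
λ_enc = 2π ∫₀^R ρ₀(r'/R)^1 r' dr' = 2πρ₀R²/3 = 1.793×10^-4 C/m.
Applying ∮E·dA = Q_enc/ε₀ with the end caps contributing no flux:
E = |λ_enc|/(2πε₀r) = (1.793×10^-4)/(2π·8.85×10^-12·0.458) = 7.04×10^6 N/C.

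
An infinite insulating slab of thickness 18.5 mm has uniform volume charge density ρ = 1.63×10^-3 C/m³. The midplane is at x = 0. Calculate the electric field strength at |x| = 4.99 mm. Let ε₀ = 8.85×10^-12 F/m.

By symmetry E is perpendicular to the slab. A Gaussian pillbox from −4.99 mm to +4.99 mm (face area A) lies entirely within the slab.
Q_enc = ρ·(2x)·A and flux = 2EA, so 2EA = 2ρxA/ε₀ ⇒ E = |ρ|x/ε₀.
E = (1.63e-3)(0.00499)/(8.85×10^-12) = 9.19×10^5 N/C.

|E| ≈ 9.19×10^5 V/m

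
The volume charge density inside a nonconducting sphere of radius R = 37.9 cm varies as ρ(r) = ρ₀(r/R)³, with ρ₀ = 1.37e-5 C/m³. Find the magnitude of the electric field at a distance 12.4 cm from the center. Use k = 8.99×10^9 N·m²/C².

By spherical symmetry E is radial; choose a Gaussian sphere of radius r = 12.4 cm (r < R).
Integrate the density: Q_enc = 4π ∫₀^r ρ₀(r'/R)^3 r'² dr' = 4πρ₀ r^6/(6·R³) = 1.916×10^-9 C.
By Gauss's law, ∮E·dA = E·4πr² = Q_enc/ε₀.
E = k|Q_enc|/r² = (8.99×10^9)(1.916×10^-9)/(0.124)² = 1.12e3 N/C.

|E| = 1.12×10^3 V/m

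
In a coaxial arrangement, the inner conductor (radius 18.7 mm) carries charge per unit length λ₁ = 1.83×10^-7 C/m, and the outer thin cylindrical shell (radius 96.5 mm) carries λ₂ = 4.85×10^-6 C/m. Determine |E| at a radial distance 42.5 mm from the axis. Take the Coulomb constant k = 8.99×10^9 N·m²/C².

7.74×10^4 N/C

Take a coaxial cylindrical Gaussian surface of radius r = 42.5 mm and length L (between the conductors, 18.7 mm < r < 96.5 mm).
The shell at 96.5 mm lies outside the Gaussian surface, so λ_enc = λ₁ = 1.83×10^-7 C/m.
Since E is radial and uniform over the curved surface, Φ = E·2πrL = Q_enc/ε₀ = λ_enc L/ε₀.
E = 2k|λ_enc|/r = 2(8.99×10^9)(1.83×10^-7)/(0.0425) = 7.74×10^4 N/C.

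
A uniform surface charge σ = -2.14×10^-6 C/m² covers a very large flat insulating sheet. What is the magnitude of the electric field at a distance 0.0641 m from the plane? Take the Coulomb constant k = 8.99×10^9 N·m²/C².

E = 1.21×10^5 V/m

By planar symmetry E is perpendicular to the sheet and uniform; use a Gaussian pillbox with flat faces of area A on each side of the sheet.
Flux Φ = 2EA and Q_enc = σA, so 2EA = σA/ε₀ ⇒ E = |σ|/(2ε₀), independent of distance.
E = 2πk|σ| = 2π(8.99×10^9)(2.14×10^-6) = 1.21×10^5 N/C.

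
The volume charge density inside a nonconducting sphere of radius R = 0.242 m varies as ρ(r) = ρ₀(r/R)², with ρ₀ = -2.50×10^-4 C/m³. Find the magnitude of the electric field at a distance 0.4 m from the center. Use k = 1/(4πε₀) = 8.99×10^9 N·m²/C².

By spherical symmetry E is radial; choose a Gaussian sphere of radius r = 0.4 m (r > R, all charge enclosed).
Q_enc = 4π ∫₀^R ρ₀(r'/R)^2 r'² dr' = 4πρ₀R³/5 = -8.905×10^-6 C.
Since E is radial and uniform over the Gaussian sphere, Φ = E·4πr² = Q_enc/ε₀.
E = k|Q_enc|/r² = (8.99×10^9)(8.905e-6)/(0.4)² = 5.00×10^5 N/C.

E = 5.00e5 V/m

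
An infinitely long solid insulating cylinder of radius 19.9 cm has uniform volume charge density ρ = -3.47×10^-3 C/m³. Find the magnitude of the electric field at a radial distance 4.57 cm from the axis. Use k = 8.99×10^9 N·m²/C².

E ≈ 8.96e6 V/m

Take a coaxial cylindrical Gaussian surface of radius r = 4.57 cm and length L (r < R).
Enclosed charge per unit length: λ_enc = ρ·πr² = (-3.47×10^-3)π(0.0457)² = -2.277×10^-5 C/m.
Applying ∮E·dA = Q_enc/ε₀ with the end caps contributing no flux:
E = 2k|λ_enc|/r = 2(8.99×10^9)(2.277e-5)/(0.0457) = 8.96×10^6 N/C.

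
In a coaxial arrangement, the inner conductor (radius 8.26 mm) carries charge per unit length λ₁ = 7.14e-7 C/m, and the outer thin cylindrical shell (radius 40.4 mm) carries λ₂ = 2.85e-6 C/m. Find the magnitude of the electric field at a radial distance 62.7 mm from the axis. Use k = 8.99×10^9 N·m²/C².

E = 1.02e6 N/C

Choose a coaxial cylinder of radius r = 62.7 mm (arbitrary length L) as the Gaussian surface (r > 40.4 mm, enclosing both).
λ_enc = λ₁ + λ₂ = (7.14×10^-7) + (2.85e-6) = 3.564×10^-6 C/m.
By Gauss's law (flux through the curved wall only), E·2πrL = λ_enc L/ε₀.
E = 2k|λ_enc|/r = 2(8.99×10^9)(3.564×10^-6)/(0.0627) = 1.02×10^6 N/C.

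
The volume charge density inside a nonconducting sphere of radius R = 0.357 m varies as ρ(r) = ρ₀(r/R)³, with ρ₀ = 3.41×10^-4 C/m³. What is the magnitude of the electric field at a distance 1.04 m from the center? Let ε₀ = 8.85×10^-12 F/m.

Take a concentric spherical Gaussian surface of radius r = 1.04 m (r > R, all charge enclosed).
Q_enc = 4π ∫₀^R ρ₀(r'/R)^3 r'² dr' = 4πρ₀R³/6 = 3.25×10^-5 C.
Since E is radial and uniform over the Gaussian sphere, Φ = E·4πr² = Q_enc/ε₀.
E = |Q_enc|/(4πε₀r²) = (3.25e-5)/(4π·8.85×10^-12·(1.04)²) = 2.70×10^5 N/C.

|E| = 2.70×10^5 N/C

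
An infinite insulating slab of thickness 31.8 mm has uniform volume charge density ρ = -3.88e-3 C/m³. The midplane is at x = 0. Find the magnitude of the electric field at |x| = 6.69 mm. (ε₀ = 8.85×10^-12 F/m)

By symmetry E is perpendicular to the slab. A Gaussian pillbox from −6.69 mm to +6.69 mm (face area A) lies entirely within the slab.
Q_enc = ρ·(2x)·A and flux = 2EA, so 2EA = 2ρxA/ε₀ ⇒ E = |ρ|x/ε₀.
E = (3.88×10^-3)(0.00669)/(8.85×10^-12) = 2.93e6 N/C.

E ≈ 2.93×10^6 N/C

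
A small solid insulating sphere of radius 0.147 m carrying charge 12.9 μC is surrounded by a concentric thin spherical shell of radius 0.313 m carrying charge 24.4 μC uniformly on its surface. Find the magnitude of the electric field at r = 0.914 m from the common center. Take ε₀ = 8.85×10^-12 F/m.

|E| = 4.01e5 N/C

Symmetry ⇒ E = E(r) r̂. Gaussian sphere of radius r = 0.914 m (r > 0.313 m, enclosing both).
Q_enc = (12.9 μC) + (24.4 μC) = 3.73×10^-5 C.
Gauss's law: E·4πr² = Q_enc/ε₀.
E = |Q_enc|/(4πε₀r²) = (3.73e-5)/(4π·8.85×10^-12·(0.914)²) = 4.01×10^5 N/C.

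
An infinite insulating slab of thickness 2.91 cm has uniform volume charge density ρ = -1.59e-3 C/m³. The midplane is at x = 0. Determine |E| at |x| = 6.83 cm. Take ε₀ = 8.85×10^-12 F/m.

E ≈ 2.61×10^6 V/m

The point |x| = 6.83 cm lies outside the slab (half-thickness 0.01455 m). A symmetric pillbox spanning the full slab encloses Q_enc = ρ·d·A.
Flux = 2EA ⇒ E = |ρ|d/(2ε₀), independent of distance outside.
E = (1.59×10^-3)(0.0291)/(2·8.85×10^-12) = 2.61×10^6 N/C.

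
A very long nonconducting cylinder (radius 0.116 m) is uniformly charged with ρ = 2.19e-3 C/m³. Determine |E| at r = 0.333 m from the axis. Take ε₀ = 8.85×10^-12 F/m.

|E| = 5.00×10^6 V/m

Take a coaxial cylindrical Gaussian surface of radius r = 0.333 m and length L (r > 0.116 m, full cross-section enclosed).
λ_enc = ρ·πR² = (2.19e-3)π(0.116)² = 9.258e-5 C/m.
Gauss's law: E·2πrL = λ_enc L/ε₀.
E = |λ_enc|/(2πε₀r) = (9.258×10^-5)/(2π·8.85×10^-12·0.333) = 5.00×10^6 N/C.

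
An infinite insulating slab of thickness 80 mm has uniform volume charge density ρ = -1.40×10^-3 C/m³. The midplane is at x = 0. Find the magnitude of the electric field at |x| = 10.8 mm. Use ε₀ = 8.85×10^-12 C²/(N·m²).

By symmetry E is perpendicular to the slab. A Gaussian pillbox from −10.8 mm to +10.8 mm (face area A) lies entirely within the slab.
Q_enc = ρ·(2x)·A and flux = 2EA, so 2EA = 2ρxA/ε₀ ⇒ E = |ρ|x/ε₀.
E = (1.40e-3)(0.0108)/(8.85×10^-12) = 1.71×10^6 N/C.

|E| = 1.71×10^6 V/m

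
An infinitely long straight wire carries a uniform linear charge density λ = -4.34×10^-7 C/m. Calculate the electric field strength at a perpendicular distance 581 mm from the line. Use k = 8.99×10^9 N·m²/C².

E ≈ 1.34×10^4 N/C

By cylindrical symmetry E is radial; use a coaxial Gaussian cylinder of radius 581 mm and length L.
Q_enc = λL, so λ_enc = -4.34×10^-7 C/m.
Since E is radial and uniform over the curved surface, Φ = E·2πrL = Q_enc/ε₀ = λ_enc L/ε₀.
E = 2k|λ_enc|/r = 2(8.99×10^9)(4.34×10^-7)/(0.581) = 1.34e4 N/C.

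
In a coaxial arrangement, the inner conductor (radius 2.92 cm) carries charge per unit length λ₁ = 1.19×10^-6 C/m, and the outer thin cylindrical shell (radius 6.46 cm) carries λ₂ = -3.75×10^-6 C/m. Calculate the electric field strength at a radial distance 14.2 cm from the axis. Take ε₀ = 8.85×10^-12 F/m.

|E| = 3.24×10^5 V/m

Choose a coaxial cylinder of radius r = 14.2 cm (arbitrary length L) as the Gaussian surface (r > 6.46 cm, enclosing both).
λ_enc = λ₁ + λ₂ = (1.19×10^-6) + (-3.75×10^-6) = -2.56×10^-6 C/m.
Gauss's law: E·2πrL = λ_enc L/ε₀.
E = |λ_enc|/(2πε₀r) = (2.56×10^-6)/(2π·8.85×10^-12·0.142) = 3.24×10^5 N/C.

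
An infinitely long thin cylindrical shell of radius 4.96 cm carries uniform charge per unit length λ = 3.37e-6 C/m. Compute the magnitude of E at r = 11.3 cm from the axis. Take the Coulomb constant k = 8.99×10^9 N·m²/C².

By cylindrical symmetry E is radial; use a coaxial Gaussian cylinder of radius 11.3 cm and length L (r > 4.96 cm).
The full line charge is enclosed: λ_enc = 3.37e-6 C/m.
By Gauss's law (flux through the curved wall only), E·2πrL = λ_enc L/ε₀.
E = 2k|λ_enc|/r = 2(8.99×10^9)(3.37×10^-6)/(0.113) = 5.36e5 N/C.

E = 5.36e5 N/C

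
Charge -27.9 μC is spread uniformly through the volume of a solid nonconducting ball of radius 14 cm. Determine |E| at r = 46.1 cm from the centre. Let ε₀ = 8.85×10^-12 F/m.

E ≈ 1.18×10^6 V/m

By spherical symmetry E is radial; choose a Gaussian sphere of radius r = 46.1 cm (r > R, so the entire charge is enclosed).
Q_enc = -27.9 μC = -2.79×10^-5 C.
Since E is radial and uniform over the Gaussian sphere, Φ = E·4πr² = Q_enc/ε₀.
E = |Q_enc|/(4πε₀r²) = (2.79×10^-5)/(4π·8.85×10^-12·(0.461)²) = 1.18e6 N/C.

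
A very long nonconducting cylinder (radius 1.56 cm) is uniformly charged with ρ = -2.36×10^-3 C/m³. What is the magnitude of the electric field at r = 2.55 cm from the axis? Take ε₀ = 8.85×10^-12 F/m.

Coaxial Gaussian cylinder, radius r = 2.55 cm, length L (r > 1.56 cm, full cross-section enclosed).
λ_enc = ρ·πR² = (-2.36×10^-3)π(0.0156)² = -1.804×10^-6 C/m.
Since E is radial and uniform over the curved surface, Φ = E·2πrL = Q_enc/ε₀ = λ_enc L/ε₀.
E = |λ_enc|/(2πε₀r) = (1.804×10^-6)/(2π·8.85×10^-12·0.0255) = 1.27×10^6 N/C.

E = 1.27×10^6 V/m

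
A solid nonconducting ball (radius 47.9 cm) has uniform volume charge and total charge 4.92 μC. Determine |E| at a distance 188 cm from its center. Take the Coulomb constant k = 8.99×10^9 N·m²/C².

|E| ≈ 1.25×10^4 N/C

Symmetry ⇒ E = E(r) r̂. Gaussian sphere of radius r = 188 cm (r > R, so the entire charge is enclosed).
Q_enc = 4.92 μC = 4.92×10^-6 C.
By Gauss's law, ∮E·dA = E·4πr² = Q_enc/ε₀.
E = k|Q_enc|/r² = (8.99×10^9)(4.92e-6)/(1.88)² = 1.25e4 N/C.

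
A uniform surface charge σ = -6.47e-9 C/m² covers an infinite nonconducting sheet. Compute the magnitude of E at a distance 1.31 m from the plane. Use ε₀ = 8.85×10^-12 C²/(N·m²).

By planar symmetry E is perpendicular to the sheet and uniform; use a Gaussian pillbox with flat faces of area A on each side of the sheet.
Only the two end caps contribute flux: Φ = 2EA. With Q_enc = σA, Gauss's law gives E = |σ|/(2ε₀).
E = |σ|/(2ε₀) = (6.47×10^-9)/(2·8.85×10^-12) = 366 N/C.

366 N/C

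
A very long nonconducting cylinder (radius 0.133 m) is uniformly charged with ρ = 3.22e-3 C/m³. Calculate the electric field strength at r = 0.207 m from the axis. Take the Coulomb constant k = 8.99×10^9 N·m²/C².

By cylindrical symmetry E is radial; use a coaxial Gaussian cylinder of radius 0.207 m and length L (r > 0.133 m, full cross-section enclosed).
λ_enc = ρ·πR² = (3.22e-3)π(0.133)² = 1.789×10^-4 C/m.
By Gauss's law (flux through the curved wall only), E·2πrL = λ_enc L/ε₀.
E = 2k|λ_enc|/r = 2(8.99×10^9)(1.789×10^-4)/(0.207) = 1.55×10^7 N/C.

E = 1.55e7 N/C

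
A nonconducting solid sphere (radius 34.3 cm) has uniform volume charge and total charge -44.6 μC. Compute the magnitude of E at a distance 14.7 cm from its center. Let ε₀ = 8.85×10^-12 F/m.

E = 1.46×10^6 N/C

Symmetry ⇒ E = E(r) r̂. Gaussian sphere of radius r = 14.7 cm (r < R).
Only the charge within r is enclosed: Q_enc = Q·(r/R)³ = (-44.6 μC)·(14.7 cm/34.3 cm)³ = -3.511e-6 C.
Applying ∮E·dA = Q_enc/ε₀ with Φ = E(4πr²):
E = |Q_enc|/(4πε₀r²) = (3.511e-6)/(4π·8.85×10^-12·(0.147)²) = 1.46×10^6 N/C.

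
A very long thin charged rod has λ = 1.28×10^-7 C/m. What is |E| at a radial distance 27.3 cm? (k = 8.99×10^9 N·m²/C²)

|E| ≈ 8.43e3 V/m

Choose a coaxial cylinder of radius r = 27.3 cm (arbitrary length L) as the Gaussian surface.
Q_enc = λL, so λ_enc = 1.28×10^-7 C/m.
Applying ∮E·dA = Q_enc/ε₀ with the end caps contributing no flux:
E = 2k|λ_enc|/r = 2(8.99×10^9)(1.28e-7)/(0.273) = 8.43×10^3 N/C.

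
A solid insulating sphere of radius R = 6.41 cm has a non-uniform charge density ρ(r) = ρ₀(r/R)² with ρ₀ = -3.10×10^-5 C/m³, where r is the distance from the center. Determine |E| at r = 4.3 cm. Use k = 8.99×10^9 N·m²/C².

By spherical symmetry E is radial; choose a Gaussian sphere of radius r = 4.3 cm (r < R).
Q_enc = ∫₀^r ρ(r')·4πr'² dr' = (4πρ₀/R²) ∫₀^r r'^4 dr' = 4πρ₀ r^5/(5·R²) = -2.788e-9 C.
By Gauss's law, ∮E·dA = E·4πr² = Q_enc/ε₀.
E = k|Q_enc|/r² = (8.99×10^9)(2.788×10^-9)/(0.043)² = 1.36×10^4 N/C.

|E| = 1.36e4 N/C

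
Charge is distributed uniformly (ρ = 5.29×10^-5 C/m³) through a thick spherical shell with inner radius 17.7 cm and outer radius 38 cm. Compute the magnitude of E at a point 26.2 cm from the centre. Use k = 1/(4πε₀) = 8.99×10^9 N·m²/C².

By spherical symmetry E is radial; choose a Gaussian sphere of radius r = 26.2 cm (within the shell material, 17.7 cm < r < 38 cm).
Only the shell between 17.7 cm and r is enclosed: Q_enc = ρ·(4π/3)(r³ − a³) = (5.29×10^-5)·(4π/3)·((0.262)³ − (0.177)³) = 2.756×10^-6 C.
Applying ∮E·dA = Q_enc/ε₀ with Φ = E(4πr²):
E = k|Q_enc|/r² = (8.99×10^9)(2.756e-6)/(0.262)² = 3.61×10^5 N/C.

|E| ≈ 3.61×10^5 N/C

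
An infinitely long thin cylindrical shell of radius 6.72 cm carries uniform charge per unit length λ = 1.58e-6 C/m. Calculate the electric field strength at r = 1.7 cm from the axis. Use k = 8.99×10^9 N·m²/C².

Choose a coaxial cylinder of radius r = 1.7 cm (arbitrary length L) as the Gaussian surface (r < 6.72 cm, inside the shell).
All the surface charge lies outside this cylinder: Q_enc = 0, hence E = 0.

|E| = 0 N/C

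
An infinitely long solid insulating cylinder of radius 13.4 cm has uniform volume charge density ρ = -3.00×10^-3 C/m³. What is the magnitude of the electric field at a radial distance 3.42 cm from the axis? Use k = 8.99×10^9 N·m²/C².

Coaxial Gaussian cylinder, radius r = 3.42 cm, length L (r < R).
Charge inside radius r per length L is ρ·πr²·L, so λ_enc = ρπr² = -1.102×10^-5 C/m.
Applying ∮E·dA = Q_enc/ε₀ with the end caps contributing no flux:
E = 2k|λ_enc|/r = 2(8.99×10^9)(1.102×10^-5)/(0.0342) = 5.80×10^6 N/C.

|E| = 5.80×10^6 V/m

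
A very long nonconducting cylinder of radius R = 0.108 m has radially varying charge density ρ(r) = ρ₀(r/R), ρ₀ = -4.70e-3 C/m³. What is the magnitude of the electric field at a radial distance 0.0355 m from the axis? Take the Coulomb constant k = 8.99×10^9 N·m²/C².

2.07×10^6 N/C

Coaxial Gaussian cylinder, radius r = 0.0355 m, length L (r < R).
Integrating ρ over the cross-section to radius r: λ_enc = (2πρ₀/R) ∫₀^r r'^2 dr' = 2πρ₀ r^3/(3·R) = -4.078e-6 C/m.
By Gauss's law (flux through the curved wall only), E·2πrL = λ_enc L/ε₀.
E = 2k|λ_enc|/r = 2(8.99×10^9)(4.078×10^-6)/(0.0355) = 2.07×10^6 N/C.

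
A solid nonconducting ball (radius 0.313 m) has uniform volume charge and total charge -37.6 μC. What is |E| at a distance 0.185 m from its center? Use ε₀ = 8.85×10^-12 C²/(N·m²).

|E| = 2.04×10^6 N/C

By spherical symmetry E is radial; choose a Gaussian sphere of radius r = 0.185 m (r < R).
Only the charge within r is enclosed: Q_enc = Q·(r/R)³ = (-37.6 μC)·(0.185 m/0.313 m)³ = -7.764×10^-6 C.
Since E is radial and uniform over the Gaussian sphere, Φ = E·4πr² = Q_enc/ε₀.
E = |Q_enc|/(4πε₀r²) = (7.764×10^-6)/(4π·8.85×10^-12·(0.185)²) = 2.04e6 N/C.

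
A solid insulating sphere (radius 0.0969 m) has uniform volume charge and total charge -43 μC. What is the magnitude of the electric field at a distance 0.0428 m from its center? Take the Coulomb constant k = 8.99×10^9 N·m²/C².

Symmetry ⇒ E = E(r) r̂. Gaussian sphere of radius r = 0.0428 m (r < R).
For a uniform sphere the enclosed fraction is (r/R)³, so Q_enc = (-43 μC)(0.0428/0.0969)³ = -3.705×10^-6 C.
Applying ∮E·dA = Q_enc/ε₀ with Φ = E(4πr²):
E = k|Q_enc|/r² = (8.99×10^9)(3.705×10^-6)/(0.0428)² = 1.82e7 N/C.

1.82×10^7 N/C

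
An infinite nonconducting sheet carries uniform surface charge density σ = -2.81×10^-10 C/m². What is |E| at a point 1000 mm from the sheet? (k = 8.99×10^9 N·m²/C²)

Choose a cylindrical pillbox piercing the sheet, end faces (area A) parallel to it.
Flux Φ = 2EA and Q_enc = σA, so 2EA = σA/ε₀ ⇒ E = |σ|/(2ε₀), independent of distance.
E = 2πk|σ| = 2π(8.99×10^9)(2.81×10^-10) = 15.9 N/C.

E ≈ 15.9 N/C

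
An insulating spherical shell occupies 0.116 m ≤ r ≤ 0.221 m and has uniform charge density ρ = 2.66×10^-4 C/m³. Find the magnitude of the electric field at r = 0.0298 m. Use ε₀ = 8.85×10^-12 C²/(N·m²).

Take a concentric spherical Gaussian surface of radius r = 0.0298 m (r < 0.116 m, inside the empty cavity).
Q_enc = 0 (all charge lies at larger r); Gauss's law gives E = 0.

E = 0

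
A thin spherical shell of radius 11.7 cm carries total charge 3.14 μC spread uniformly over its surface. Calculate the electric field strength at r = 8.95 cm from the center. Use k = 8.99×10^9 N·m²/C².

E = 0

Take a concentric spherical Gaussian surface of radius r = 8.95 cm (inside the shell, r < 11.7 cm).
All the charge is outside the Gaussian surface: Q_enc = 0, hence E = 0 everywhere inside the shell.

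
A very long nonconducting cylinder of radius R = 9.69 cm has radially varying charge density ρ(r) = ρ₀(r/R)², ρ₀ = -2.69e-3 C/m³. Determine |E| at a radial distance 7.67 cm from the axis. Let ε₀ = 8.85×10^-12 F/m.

Take a coaxial cylindrical Gaussian surface of radius r = 7.67 cm and length L (r < R).
Integrating ρ over the cross-section to radius r: λ_enc = (2πρ₀/R²) ∫₀^r r'^3 dr' = 2πρ₀ r^4/(4·R²) = -1.557e-5 C/m.
Gauss's law: E·2πrL = λ_enc L/ε₀.
E = |λ_enc|/(2πε₀r) = (1.557×10^-5)/(2π·8.85×10^-12·0.0767) = 3.65e6 N/C.

3.65e6 V/m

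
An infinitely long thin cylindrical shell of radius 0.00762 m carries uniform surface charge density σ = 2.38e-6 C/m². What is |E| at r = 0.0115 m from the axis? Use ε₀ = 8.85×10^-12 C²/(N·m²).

E ≈ 1.78×10^5 N/C

Coaxial Gaussian cylinder, radius r = 0.0115 m, length L (r > 0.00762 m).
The whole shell is enclosed: λ_enc = σ·2πR = (2.38×10^-6)·2π·(0.00762) = 1.139e-7 C/m.
By Gauss's law (flux through the curved wall only), E·2πrL = λ_enc L/ε₀.
E = |λ_enc|/(2πε₀r) = (1.139×10^-7)/(2π·8.85×10^-12·0.0115) = 1.78×10^5 N/C.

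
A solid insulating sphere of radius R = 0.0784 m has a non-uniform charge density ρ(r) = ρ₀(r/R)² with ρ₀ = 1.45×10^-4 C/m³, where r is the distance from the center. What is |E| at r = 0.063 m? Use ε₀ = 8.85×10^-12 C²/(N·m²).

1.33e5 N/C

Symmetry ⇒ E = E(r) r̂. Gaussian sphere of radius r = 0.063 m (r < R).
Q_enc = ∫₀^r ρ(r')·4πr'² dr' = (4πρ₀/R²) ∫₀^r r'^4 dr' = 4πρ₀ r^5/(5·R²) = 5.884×10^-8 C.
Gauss's law: E·4πr² = Q_enc/ε₀.
E = |Q_enc|/(4πε₀r²) = (5.884e-8)/(4π·8.85×10^-12·(0.063)²) = 1.33e5 N/C.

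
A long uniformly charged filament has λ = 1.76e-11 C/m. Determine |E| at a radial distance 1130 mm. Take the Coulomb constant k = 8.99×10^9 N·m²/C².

Coaxial Gaussian cylinder, radius r = 1130 mm, length L.
Q_enc = λL, so λ_enc = 1.76×10^-11 C/m.
By Gauss's law (flux through the curved wall only), E·2πrL = λ_enc L/ε₀.
E = 2k|λ_enc|/r = 2(8.99×10^9)(1.76×10^-11)/(1.13) = 0.28 N/C.

E = 0.28 V/m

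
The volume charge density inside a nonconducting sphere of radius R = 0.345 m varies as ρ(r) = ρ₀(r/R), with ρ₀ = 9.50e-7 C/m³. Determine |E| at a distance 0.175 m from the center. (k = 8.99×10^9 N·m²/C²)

By spherical symmetry E is radial; choose a Gaussian sphere of radius r = 0.175 m (r < R).
Integrate the density: Q_enc = 4π ∫₀^r ρ₀(r'/R)^1 r'² dr' = 4πρ₀ r^4/(4·R) = 8.113×10^-9 C.
Gauss's law: E·4πr² = Q_enc/ε₀.
E = k|Q_enc|/r² = (8.99×10^9)(8.113e-9)/(0.175)² = 2.38×10^3 N/C.

|E| ≈ 2.38×10^3 V/m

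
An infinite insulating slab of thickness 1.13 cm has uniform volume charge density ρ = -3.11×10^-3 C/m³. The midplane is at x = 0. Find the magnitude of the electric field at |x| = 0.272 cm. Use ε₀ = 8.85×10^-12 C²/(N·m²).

|E| ≈ 9.56e5 V/m

By symmetry E is perpendicular to the slab. A Gaussian pillbox from −0.272 cm to +0.272 cm (face area A) lies entirely within the slab.
Q_enc = ρ·(2x)·A and flux = 2EA, so 2EA = 2ρxA/ε₀ ⇒ E = |ρ|x/ε₀.
E = (3.11×10^-3)(0.00272)/(8.85×10^-12) = 9.56e5 N/C.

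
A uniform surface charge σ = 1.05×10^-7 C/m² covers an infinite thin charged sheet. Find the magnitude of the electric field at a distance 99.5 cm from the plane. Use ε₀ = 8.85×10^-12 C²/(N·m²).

Choose a cylindrical pillbox piercing the sheet, end faces (area A) parallel to it.
Only the two end caps contribute flux: Φ = 2EA. With Q_enc = σA, Gauss's law gives E = |σ|/(2ε₀).
E = |σ|/(2ε₀) = (1.05×10^-7)/(2·8.85×10^-12) = 5.93e3 N/C.

E = 5.93×10^3 N/C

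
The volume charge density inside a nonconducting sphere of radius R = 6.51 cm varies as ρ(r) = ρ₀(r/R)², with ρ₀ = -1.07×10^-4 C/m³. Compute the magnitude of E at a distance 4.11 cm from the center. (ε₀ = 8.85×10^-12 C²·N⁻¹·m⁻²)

E = 3.96×10^4 N/C

Use a concentric Gaussian sphere at r = 4.11 cm (r < R).
Integrate the density: Q_enc = 4π ∫₀^r ρ₀(r'/R)^2 r'² dr' = 4πρ₀ r^5/(5·R²) = -7.442×10^-9 C.
By Gauss's law, ∮E·dA = E·4πr² = Q_enc/ε₀.
E = |Q_enc|/(4πε₀r²) = (7.442×10^-9)/(4π·8.85×10^-12·(0.0411)²) = 3.96e4 N/C.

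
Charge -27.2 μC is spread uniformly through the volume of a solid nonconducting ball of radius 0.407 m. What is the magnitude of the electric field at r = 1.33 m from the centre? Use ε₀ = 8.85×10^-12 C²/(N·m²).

|E| ≈ 1.38e5 N/C

By spherical symmetry E is radial; choose a Gaussian sphere of radius r = 1.33 m (r > R, so the entire charge is enclosed).
Q_enc = -27.2 μC = -2.72e-5 C.
Gauss's law: E·4πr² = Q_enc/ε₀.
E = |Q_enc|/(4πε₀r²) = (2.72×10^-5)/(4π·8.85×10^-12·(1.33)²) = 1.38e5 N/C.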